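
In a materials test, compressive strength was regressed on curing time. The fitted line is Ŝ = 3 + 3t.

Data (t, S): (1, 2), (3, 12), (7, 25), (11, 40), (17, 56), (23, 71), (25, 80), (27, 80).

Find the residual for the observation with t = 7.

e = 1

Ŝ = 3 + 3·7 = 24
e = 25 − 24 = 1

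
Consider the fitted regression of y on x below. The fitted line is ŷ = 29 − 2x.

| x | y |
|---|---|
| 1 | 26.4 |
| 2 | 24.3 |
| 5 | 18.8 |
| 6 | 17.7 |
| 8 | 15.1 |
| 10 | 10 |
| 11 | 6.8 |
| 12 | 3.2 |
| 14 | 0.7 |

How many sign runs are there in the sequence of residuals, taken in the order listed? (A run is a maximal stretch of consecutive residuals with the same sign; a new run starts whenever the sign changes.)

x=1: ŷ = 29 − 2·1 = 27; e = 26.4 − 27 = -0.6
x=2: ŷ = 29 − 2·2 = 25; e = 24.3 − 25 = -0.7
x=5: ŷ = 29 − 2·5 = 19; e = 18.8 − 19 = -0.2
x=6: ŷ = 29 − 2·6 = 17; e = 17.7 − 17 = 0.7
x=8: ŷ = 29 − 2·8 = 13; e = 15.1 − 13 = 2.1
x=10: ŷ = 29 − 2·10 = 9; e = 10 − 9 = 1
x=11: ŷ = 29 − 2·11 = 7; e = 6.8 − 7 = -0.2
x=12: ŷ = 29 − 2·12 = 5; e = 3.2 − 5 = -1.8
x=14: ŷ = 29 − 2·14 = 1; e = 0.7 − 1 = -0.3
Signs: − − − + + + − − −
Runs: −×3, +×3, −×3 → 3

3 runs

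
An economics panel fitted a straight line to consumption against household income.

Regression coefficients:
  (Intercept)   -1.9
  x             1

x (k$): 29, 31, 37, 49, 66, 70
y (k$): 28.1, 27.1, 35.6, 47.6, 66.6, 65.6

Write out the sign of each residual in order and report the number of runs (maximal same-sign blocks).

x=29: ŷ = -1.9 + 29 = 27.1; e = 28.1 − 27.1 = 1
x=31: ŷ = -1.9 + 31 = 29.1; e = 27.1 − 29.1 = -2
x=37: ŷ = -1.9 + 37 = 35.1; e = 35.6 − 35.1 = 0.5
x=49: ŷ = -1.9 + 49 = 47.1; e = 47.6 − 47.1 = 0.5
x=66: ŷ = -1.9 + 66 = 64.1; e = 66.6 − 64.1 = 2.5
x=70: ŷ = -1.9 + 70 = 68.1; e = 65.6 − 68.1 = -2.5
Signs: + − + + + −
Runs: +×1, −×1, +×3, −×1 → 4

4 runs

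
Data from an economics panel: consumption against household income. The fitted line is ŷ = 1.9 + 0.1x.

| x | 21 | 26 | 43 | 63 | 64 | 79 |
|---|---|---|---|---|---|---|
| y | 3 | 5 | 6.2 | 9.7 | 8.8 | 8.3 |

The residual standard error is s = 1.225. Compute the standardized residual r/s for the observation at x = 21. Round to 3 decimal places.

-0.816

ŷ = 1.9 + 0.1·21 = 4
r = 3 − 4 = -1
r/s = -1 / 1.225 = -0.816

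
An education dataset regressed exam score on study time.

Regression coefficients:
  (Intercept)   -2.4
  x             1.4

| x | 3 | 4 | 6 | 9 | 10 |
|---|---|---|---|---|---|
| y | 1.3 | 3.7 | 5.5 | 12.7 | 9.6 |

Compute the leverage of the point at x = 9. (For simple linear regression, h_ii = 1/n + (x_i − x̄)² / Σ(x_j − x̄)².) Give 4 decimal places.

h = 0.3817

x̄ = (3 + 4 + 6 + 9 + 10)/5 = 6.4
Σ(x − x̄)² = 11.56 + 5.76 + 0.16 + 6.76 + 12.96 = 37.2
h = 1/5 + (2.6)²/37.2 = 0.2 + 0.18172 = 0.3817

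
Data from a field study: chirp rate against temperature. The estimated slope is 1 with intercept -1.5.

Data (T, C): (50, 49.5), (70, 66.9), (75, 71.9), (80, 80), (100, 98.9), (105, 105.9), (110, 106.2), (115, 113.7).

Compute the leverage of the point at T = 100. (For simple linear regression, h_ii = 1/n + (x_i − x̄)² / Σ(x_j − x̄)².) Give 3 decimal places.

T̄ = (50 + 70 + 75 + 80 + 100 + 105 + 110 + 115)/8 = 88.125
Σ(T − T̄)² = 1453.52 + 328.516 + 172.266 + 66.0156 + 141.016 + 284.766 + 478.516 + 722.266 = 3646.88
h = 1/8 + (11.875)²/3646.88 = 0.125 + 0.0386675 = 0.164

h = 0.164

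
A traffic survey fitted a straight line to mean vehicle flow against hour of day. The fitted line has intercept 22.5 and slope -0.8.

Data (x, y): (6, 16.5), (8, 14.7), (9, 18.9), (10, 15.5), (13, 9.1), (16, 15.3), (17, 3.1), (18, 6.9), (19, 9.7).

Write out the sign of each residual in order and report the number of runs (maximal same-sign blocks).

x=6: ŷ = 22.5 − 0.8·6 = 17.7; r = 16.5 − 17.7 = -1.2
x=8: ŷ = 22.5 − 0.8·8 = 16.1; r = 14.7 − 16.1 = -1.4
x=9: ŷ = 22.5 − 0.8·9 = 15.3; r = 18.9 − 15.3 = 3.6
x=10: ŷ = 22.5 − 0.8·10 = 14.5; r = 15.5 − 14.5 = 1
x=13: ŷ = 22.5 − 0.8·13 = 12.1; r = 9.1 − 12.1 = -3
x=16: ŷ = 22.5 − 0.8·16 = 9.7; r = 15.3 − 9.7 = 5.6
x=17: ŷ = 22.5 − 0.8·17 = 8.9; r = 3.1 − 8.9 = -5.8
x=18: ŷ = 22.5 − 0.8·18 = 8.1; r = 6.9 − 8.1 = -1.2
x=19: ŷ = 22.5 − 0.8·19 = 7.3; r = 9.7 − 7.3 = 2.4
Signs: − − + + − + − − +
Runs: −×2, +×2, −×1, +×1, −×2, +×1 → 6

6 runs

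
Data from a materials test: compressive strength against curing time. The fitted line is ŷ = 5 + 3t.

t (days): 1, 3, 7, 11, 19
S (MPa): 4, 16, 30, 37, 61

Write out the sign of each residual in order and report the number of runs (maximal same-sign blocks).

t=1: ŷ = 5 + 3·1 = 8; r = 4 − 8 = -4
t=3: ŷ = 5 + 3·3 = 14; r = 16 − 14 = 2
t=7: ŷ = 5 + 3·7 = 26; r = 30 − 26 = 4
t=11: ŷ = 5 + 3·11 = 38; r = 37 − 38 = -1
t=19: ŷ = 5 + 3·19 = 62; r = 61 − 62 = -1
Signs: − + + − −
Runs: −×1, +×2, −×2 → 3

3 runs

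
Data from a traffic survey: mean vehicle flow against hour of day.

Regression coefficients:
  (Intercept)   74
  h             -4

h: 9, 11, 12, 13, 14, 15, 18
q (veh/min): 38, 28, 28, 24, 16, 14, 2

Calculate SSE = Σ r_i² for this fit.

SSE = 16

h=9: q̂ = 74 − 4·9 = 38; r = 38 − 38 = 0
h=11: q̂ = 74 − 4·11 = 30; r = 28 − 30 = -2
h=12: q̂ = 74 − 4·12 = 26; r = 28 − 26 = 2
h=13: q̂ = 74 − 4·13 = 22; r = 24 − 22 = 2
h=14: q̂ = 74 − 4·14 = 18; r = 16 − 18 = -2
h=15: q̂ = 74 − 4·15 = 14; r = 14 − 14 = 0
h=18: q̂ = 74 − 4·18 = 2; r = 2 − 2 = 0
SSE = 0 + 4 + 4 + 4 + 4 + 0 + 0 = 16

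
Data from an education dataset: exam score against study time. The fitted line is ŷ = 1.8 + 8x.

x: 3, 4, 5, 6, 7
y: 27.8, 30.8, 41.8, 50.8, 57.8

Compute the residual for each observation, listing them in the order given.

2, -3, 0, 1, 0

x=3: ŷ = 1.8 + 8·3 = 25.8; e = 27.8 − 25.8 = 2
x=4: ŷ = 1.8 + 8·4 = 33.8; e = 30.8 − 33.8 = -3
x=5: ŷ = 1.8 + 8·5 = 41.8; e = 41.8 − 41.8 = 0
x=6: ŷ = 1.8 + 8·6 = 49.8; e = 50.8 − 49.8 = 1
x=7: ŷ = 1.8 + 8·7 = 57.8; e = 57.8 − 57.8 = 0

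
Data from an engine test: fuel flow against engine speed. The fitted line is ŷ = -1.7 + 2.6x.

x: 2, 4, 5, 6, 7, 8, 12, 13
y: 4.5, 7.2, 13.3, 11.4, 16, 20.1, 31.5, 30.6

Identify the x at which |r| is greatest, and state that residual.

x=2: ŷ = -1.7 + 2.6·2 = 3.5; r = 4.5 − 3.5 = 1
x=4: ŷ = -1.7 + 2.6·4 = 8.7; r = 7.2 − 8.7 = -1.5
x=5: ŷ = -1.7 + 2.6·5 = 11.3; r = 13.3 − 11.3 = 2
x=6: ŷ = -1.7 + 2.6·6 = 13.9; r = 11.4 − 13.9 = -2.5
x=7: ŷ = -1.7 + 2.6·7 = 16.5; r = 16 − 16.5 = -0.5
x=8: ŷ = -1.7 + 2.6·8 = 19.1; r = 20.1 − 19.1 = 1
x=12: ŷ = -1.7 + 2.6·12 = 29.5; r = 31.5 − 29.5 = 2
x=13: ŷ = -1.7 + 2.6·13 = 32.1; r = 30.6 − 32.1 = -1.5
Largest |r| is 2.5 at x = 6, residual -2.5.

x = 6, r = -2.5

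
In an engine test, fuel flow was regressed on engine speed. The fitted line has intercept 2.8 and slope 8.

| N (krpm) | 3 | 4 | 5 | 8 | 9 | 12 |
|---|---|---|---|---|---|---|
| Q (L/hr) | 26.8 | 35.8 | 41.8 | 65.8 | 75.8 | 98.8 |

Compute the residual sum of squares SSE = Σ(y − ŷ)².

SSE = 4

N=3: ŷ = 2.8 + 8·3 = 26.8; e = 26.8 − 26.8 = 0
N=4: ŷ = 2.8 + 8·4 = 34.8; e = 35.8 − 34.8 = 1
N=5: ŷ = 2.8 + 8·5 = 42.8; e = 41.8 − 42.8 = -1
N=8: ŷ = 2.8 + 8·8 = 66.8; e = 65.8 − 66.8 = -1
N=9: ŷ = 2.8 + 8·9 = 74.8; e = 75.8 − 74.8 = 1
N=12: ŷ = 2.8 + 8·12 = 98.8; e = 98.8 − 98.8 = 0
SSE = 0 + 1 + 1 + 1 + 1 + 0 = 4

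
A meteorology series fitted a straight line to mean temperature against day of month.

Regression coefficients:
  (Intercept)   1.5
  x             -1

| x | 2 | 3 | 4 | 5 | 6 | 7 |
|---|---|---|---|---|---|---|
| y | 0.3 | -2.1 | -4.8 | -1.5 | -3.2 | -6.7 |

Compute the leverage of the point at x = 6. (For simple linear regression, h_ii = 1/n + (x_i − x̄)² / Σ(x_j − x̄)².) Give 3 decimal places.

x̄ = (2 + 3 + 4 + 5 + 6 + 7)/6 = 4.5
Σ(x − x̄)² = 6.25 + 2.25 + 0.25 + 0.25 + 2.25 + 6.25 = 17.5
h = 1/6 + (1.5)²/17.5 = 0.166667 + 0.128571 = 0.295

h = 0.295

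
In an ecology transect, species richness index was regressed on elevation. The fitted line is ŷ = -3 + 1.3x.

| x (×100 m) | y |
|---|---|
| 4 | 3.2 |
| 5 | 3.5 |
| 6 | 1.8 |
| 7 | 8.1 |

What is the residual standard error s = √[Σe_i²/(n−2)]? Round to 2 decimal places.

x=4: ŷ = -3 + 1.3·4 = 2.2; e = 3.2 − 2.2 = 1
x=5: ŷ = -3 + 1.3·5 = 3.5; e = 3.5 − 3.5 = 0
x=6: ŷ = -3 + 1.3·6 = 4.8; e = 1.8 − 4.8 = -3
x=7: ŷ = -3 + 1.3·7 = 6.1; e = 8.1 − 6.1 = 2
SSE = 1 + 0 + 9 + 4 = 14
s = √(14/2) = √7 ≈ 2.65

s = 2.65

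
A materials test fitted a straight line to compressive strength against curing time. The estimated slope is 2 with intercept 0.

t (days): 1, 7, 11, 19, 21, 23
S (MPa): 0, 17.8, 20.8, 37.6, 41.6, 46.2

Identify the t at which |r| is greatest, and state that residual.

t=1: Ŝ = 2·1 = 2; r = 0 − 2 = -2
t=7: Ŝ = 2·7 = 14; r = 17.8 − 14 = 3.8
t=11: Ŝ = 2·11 = 22; r = 20.8 − 22 = -1.2
t=19: Ŝ = 2·19 = 38; r = 37.6 − 38 = -0.4
t=21: Ŝ = 2·21 = 42; r = 41.6 − 42 = -0.4
t=23: Ŝ = 2·23 = 46; r = 46.2 − 46 = 0.2
Largest |r| is 3.8 at t = 7, residual 3.8.

t = 7, r = 3.8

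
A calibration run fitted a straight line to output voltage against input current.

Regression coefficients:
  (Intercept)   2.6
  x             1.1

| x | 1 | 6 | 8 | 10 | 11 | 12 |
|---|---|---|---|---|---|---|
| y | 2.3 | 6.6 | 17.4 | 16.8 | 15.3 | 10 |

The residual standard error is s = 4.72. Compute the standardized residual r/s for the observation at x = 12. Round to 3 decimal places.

-1.229

ŷ = 2.6 + 1.1·12 = 15.8
r = 10 − 15.8 = -5.8
r/s = -5.8 / 4.72 = -1.229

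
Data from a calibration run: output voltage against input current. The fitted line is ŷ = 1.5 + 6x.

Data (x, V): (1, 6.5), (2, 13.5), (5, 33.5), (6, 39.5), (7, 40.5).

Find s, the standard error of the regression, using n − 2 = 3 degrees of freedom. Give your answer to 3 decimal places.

s = 2.449

x=1: ŷ = 1.5 + 6·1 = 7.5; e = 6.5 − 7.5 = -1
x=2: ŷ = 1.5 + 6·2 = 13.5; e = 13.5 − 13.5 = 0
x=5: ŷ = 1.5 + 6·5 = 31.5; e = 33.5 − 31.5 = 2
x=6: ŷ = 1.5 + 6·6 = 37.5; e = 39.5 − 37.5 = 2
x=7: ŷ = 1.5 + 6·7 = 43.5; e = 40.5 − 43.5 = -3
SSE = 1 + 0 + 4 + 4 + 9 = 18
s = √(18/3) = √6 ≈ 2.449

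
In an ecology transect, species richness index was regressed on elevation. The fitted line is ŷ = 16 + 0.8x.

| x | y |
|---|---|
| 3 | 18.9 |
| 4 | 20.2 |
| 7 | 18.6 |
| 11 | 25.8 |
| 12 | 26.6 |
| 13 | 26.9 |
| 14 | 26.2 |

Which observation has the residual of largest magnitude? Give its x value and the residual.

x=3: ŷ = 16 + 0.8·3 = 18.4; e = 18.9 − 18.4 = 0.5
x=4: ŷ = 16 + 0.8·4 = 19.2; e = 20.2 − 19.2 = 1
x=7: ŷ = 16 + 0.8·7 = 21.6; e = 18.6 − 21.6 = -3
x=11: ŷ = 16 + 0.8·11 = 24.8; e = 25.8 − 24.8 = 1
x=12: ŷ = 16 + 0.8·12 = 25.6; e = 26.6 − 25.6 = 1
x=13: ŷ = 16 + 0.8·13 = 26.4; e = 26.9 − 26.4 = 0.5
x=14: ŷ = 16 + 0.8·14 = 27.2; e = 26.2 − 27.2 = -1
Largest |e| is 3 at x = 7, residual -3.

x = 7, e = -3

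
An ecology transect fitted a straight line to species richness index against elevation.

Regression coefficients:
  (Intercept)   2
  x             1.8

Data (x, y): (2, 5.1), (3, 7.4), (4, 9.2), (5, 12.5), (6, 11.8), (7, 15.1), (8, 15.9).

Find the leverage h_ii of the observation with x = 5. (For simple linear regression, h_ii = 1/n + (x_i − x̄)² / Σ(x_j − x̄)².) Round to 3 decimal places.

h = 0.143

x̄ = (2 + 3 + 4 + 5 + 6 + 7 + 8)/7 = 5
Σ(x − x̄)² = 9 + 4 + 1 + 0 + 1 + 4 + 9 = 28
h = 1/7 + (0)²/28 = 0.142857 + 0 = 0.143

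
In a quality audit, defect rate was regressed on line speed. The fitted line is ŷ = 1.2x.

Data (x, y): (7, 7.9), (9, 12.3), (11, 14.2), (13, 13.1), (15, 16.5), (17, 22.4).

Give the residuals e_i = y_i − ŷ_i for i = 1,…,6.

x=7: ŷ = 1.2·7 = 8.4; e = 7.9 − 8.4 = -0.5
x=9: ŷ = 1.2·9 = 10.8; e = 12.3 − 10.8 = 1.5
x=11: ŷ = 1.2·11 = 13.2; e = 14.2 − 13.2 = 1
x=13: ŷ = 1.2·13 = 15.6; e = 13.1 − 15.6 = -2.5
x=15: ŷ = 1.2·15 = 18; e = 16.5 − 18 = -1.5
x=17: ŷ = 1.2·17 = 20.4; e = 22.4 − 20.4 = 2

-0.5, 1.5, 1, -2.5, -1.5, 2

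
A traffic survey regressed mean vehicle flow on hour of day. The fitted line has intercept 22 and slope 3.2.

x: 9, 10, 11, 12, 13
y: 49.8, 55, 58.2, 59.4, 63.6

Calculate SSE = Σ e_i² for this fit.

SSE = 4

x=9: ŷ = 22 + 3.2·9 = 50.8; e = 49.8 − 50.8 = -1
x=10: ŷ = 22 + 3.2·10 = 54; e = 55 − 54 = 1
x=11: ŷ = 22 + 3.2·11 = 57.2; e = 58.2 − 57.2 = 1
x=12: ŷ = 22 + 3.2·12 = 60.4; e = 59.4 − 60.4 = -1
x=13: ŷ = 22 + 3.2·13 = 63.6; e = 63.6 − 63.6 = 0
SSE = 1 + 1 + 1 + 1 + 0 = 4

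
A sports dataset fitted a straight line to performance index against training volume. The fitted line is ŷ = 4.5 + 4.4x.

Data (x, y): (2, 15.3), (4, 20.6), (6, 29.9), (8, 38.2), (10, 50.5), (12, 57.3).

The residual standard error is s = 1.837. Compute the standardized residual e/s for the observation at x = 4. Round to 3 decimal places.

-0.817

ŷ = 4.5 + 4.4·4 = 22.1
e = 20.6 − 22.1 = -1.5
e/s = -1.5 / 1.837 = -0.817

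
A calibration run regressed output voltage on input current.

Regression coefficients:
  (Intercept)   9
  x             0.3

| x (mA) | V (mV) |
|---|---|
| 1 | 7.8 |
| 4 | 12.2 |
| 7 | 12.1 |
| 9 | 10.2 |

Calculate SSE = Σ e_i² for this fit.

x=1: ŷ = 9 + 0.3·1 = 9.3; e = 7.8 − 9.3 = -1.5
x=4: ŷ = 9 + 0.3·4 = 10.2; e = 12.2 − 10.2 = 2
x=7: ŷ = 9 + 0.3·7 = 11.1; e = 12.1 − 11.1 = 1
x=9: ŷ = 9 + 0.3·9 = 11.7; e = 10.2 − 11.7 = -1.5
SSE = 2.25 + 4 + 1 + 2.25 = 9.5

SSE = 9.5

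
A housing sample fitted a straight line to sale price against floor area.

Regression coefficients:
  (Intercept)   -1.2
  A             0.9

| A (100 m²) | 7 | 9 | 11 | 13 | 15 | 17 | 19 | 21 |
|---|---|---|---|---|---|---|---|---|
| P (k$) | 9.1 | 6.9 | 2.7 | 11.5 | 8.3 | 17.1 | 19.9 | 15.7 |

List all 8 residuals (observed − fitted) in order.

4, 0, -6, 1, -4, 3, 4, -2

A=7: ŷ = -1.2 + 0.9·7 = 5.1; r = 9.1 − 5.1 = 4
A=9: ŷ = -1.2 + 0.9·9 = 6.9; r = 6.9 − 6.9 = 0
A=11: ŷ = -1.2 + 0.9·11 = 8.7; r = 2.7 − 8.7 = -6
A=13: ŷ = -1.2 + 0.9·13 = 10.5; r = 11.5 − 10.5 = 1
A=15: ŷ = -1.2 + 0.9·15 = 12.3; r = 8.3 − 12.3 = -4
A=17: ŷ = -1.2 + 0.9·17 = 14.1; r = 17.1 − 14.1 = 3
A=19: ŷ = -1.2 + 0.9·19 = 15.9; r = 19.9 − 15.9 = 4
A=21: ŷ = -1.2 + 0.9·21 = 17.7; r = 15.7 − 17.7 = -2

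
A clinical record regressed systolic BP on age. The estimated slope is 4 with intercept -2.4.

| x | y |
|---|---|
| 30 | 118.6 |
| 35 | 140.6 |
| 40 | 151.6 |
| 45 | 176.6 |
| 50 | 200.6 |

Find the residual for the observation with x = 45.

e = -1

ŷ = -2.4 + 4·45 = 177.6
e = 176.6 − 177.6 = -1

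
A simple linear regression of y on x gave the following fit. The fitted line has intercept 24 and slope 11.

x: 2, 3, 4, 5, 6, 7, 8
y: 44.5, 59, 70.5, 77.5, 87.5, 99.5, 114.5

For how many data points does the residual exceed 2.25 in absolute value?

3

x=2: ŷ = 24 + 11·2 = 46; r = 44.5 − 46 = -1.5
x=3: ŷ = 24 + 11·3 = 57; r = 59 − 57 = 2
x=4: ŷ = 24 + 11·4 = 68; r = 70.5 − 68 = 2.5
x=5: ŷ = 24 + 11·5 = 79; r = 77.5 − 79 = -1.5
x=6: ŷ = 24 + 11·6 = 90; r = 87.5 − 90 = -2.5
x=7: ŷ = 24 + 11·7 = 101; r = 99.5 − 101 = -1.5
x=8: ŷ = 24 + 11·8 = 112; r = 114.5 − 112 = 2.5
|r| > 2.25: x=4 (|r|=2.5), x=6 (|r|=2.5), x=8 (|r|=2.5) → 3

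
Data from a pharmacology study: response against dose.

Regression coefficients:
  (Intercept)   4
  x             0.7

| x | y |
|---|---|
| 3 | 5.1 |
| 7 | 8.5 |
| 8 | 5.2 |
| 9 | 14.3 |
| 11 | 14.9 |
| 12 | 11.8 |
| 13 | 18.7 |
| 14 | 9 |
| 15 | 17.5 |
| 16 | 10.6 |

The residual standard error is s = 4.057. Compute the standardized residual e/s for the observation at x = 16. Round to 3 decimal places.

-1.134

ŷ = 4 + 0.7·16 = 15.2
e = 10.6 − 15.2 = -4.6
e/s = -4.6 / 4.057 = -1.134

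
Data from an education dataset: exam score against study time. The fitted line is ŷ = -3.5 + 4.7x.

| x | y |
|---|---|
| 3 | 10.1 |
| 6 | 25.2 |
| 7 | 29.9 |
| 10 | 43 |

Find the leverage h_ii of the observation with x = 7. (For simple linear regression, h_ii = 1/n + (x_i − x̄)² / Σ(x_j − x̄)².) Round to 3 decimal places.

h = 0.260

x̄ = (3 + 6 + 7 + 10)/4 = 6.5
Σ(x − x̄)² = 12.25 + 0.25 + 0.25 + 12.25 = 25
h = 1/4 + (0.5)²/25 = 0.25 + 0.01 = 0.260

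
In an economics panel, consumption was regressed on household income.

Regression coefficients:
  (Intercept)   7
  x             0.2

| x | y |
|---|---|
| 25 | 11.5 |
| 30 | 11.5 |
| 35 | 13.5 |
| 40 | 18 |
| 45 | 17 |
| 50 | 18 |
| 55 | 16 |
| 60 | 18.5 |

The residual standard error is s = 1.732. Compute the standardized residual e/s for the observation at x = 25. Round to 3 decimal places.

ŷ = 7 + 0.2·25 = 12
e = 11.5 − 12 = -0.5
e/s = -0.5 / 1.732 = -0.289

-0.289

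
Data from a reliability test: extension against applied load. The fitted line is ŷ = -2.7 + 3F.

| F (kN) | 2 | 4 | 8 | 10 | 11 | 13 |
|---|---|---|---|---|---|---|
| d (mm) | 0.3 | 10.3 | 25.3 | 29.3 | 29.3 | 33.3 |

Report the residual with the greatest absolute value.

e = 4

F=2: ŷ = -2.7 + 3·2 = 3.3; e = 0.3 − 3.3 = -3
F=4: ŷ = -2.7 + 3·4 = 9.3; e = 10.3 − 9.3 = 1
F=8: ŷ = -2.7 + 3·8 = 21.3; e = 25.3 − 21.3 = 4
F=10: ŷ = -2.7 + 3·10 = 27.3; e = 29.3 − 27.3 = 2
F=11: ŷ = -2.7 + 3·11 = 30.3; e = 29.3 − 30.3 = -1
F=13: ŷ = -2.7 + 3·13 = 36.3; e = 33.3 − 36.3 = -3
Largest |e| is 4 at F = 8, residual 4.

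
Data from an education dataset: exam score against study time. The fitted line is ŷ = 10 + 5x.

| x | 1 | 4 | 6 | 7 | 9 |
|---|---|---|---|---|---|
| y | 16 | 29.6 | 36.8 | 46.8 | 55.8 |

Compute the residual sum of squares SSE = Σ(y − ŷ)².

SSE = 15.28

x=1: ŷ = 10 + 5·1 = 15; r = 16 − 15 = 1
x=4: ŷ = 10 + 5·4 = 30; r = 29.6 − 30 = -0.4
x=6: ŷ = 10 + 5·6 = 40; r = 36.8 − 40 = -3.2
x=7: ŷ = 10 + 5·7 = 45; r = 46.8 − 45 = 1.8
x=9: ŷ = 10 + 5·9 = 55; r = 55.8 − 55 = 0.8
SSE = 1 + 0.16 + 10.24 + 3.24 + 0.64 = 15.28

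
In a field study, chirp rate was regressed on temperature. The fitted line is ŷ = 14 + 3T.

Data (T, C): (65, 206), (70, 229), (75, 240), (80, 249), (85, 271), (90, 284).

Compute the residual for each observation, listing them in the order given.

T=65: ŷ = 14 + 3·65 = 209; e = 206 − 209 = -3
T=70: ŷ = 14 + 3·70 = 224; e = 229 − 224 = 5
T=75: ŷ = 14 + 3·75 = 239; e = 240 − 239 = 1
T=80: ŷ = 14 + 3·80 = 254; e = 249 − 254 = -5
T=85: ŷ = 14 + 3·85 = 269; e = 271 − 269 = 2
T=90: ŷ = 14 + 3·90 = 284; e = 284 − 284 = 0

-3, 5, 1, -5, 2, 0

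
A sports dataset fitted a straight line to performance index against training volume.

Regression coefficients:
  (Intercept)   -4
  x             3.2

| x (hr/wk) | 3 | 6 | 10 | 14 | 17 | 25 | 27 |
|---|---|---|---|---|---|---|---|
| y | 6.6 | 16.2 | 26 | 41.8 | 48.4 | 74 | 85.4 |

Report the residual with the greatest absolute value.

r = 3

x=3: ŷ = -4 + 3.2·3 = 5.6; r = 6.6 − 5.6 = 1
x=6: ŷ = -4 + 3.2·6 = 15.2; r = 16.2 − 15.2 = 1
x=10: ŷ = -4 + 3.2·10 = 28; r = 26 − 28 = -2
x=14: ŷ = -4 + 3.2·14 = 40.8; r = 41.8 − 40.8 = 1
x=17: ŷ = -4 + 3.2·17 = 50.4; r = 48.4 − 50.4 = -2
x=25: ŷ = -4 + 3.2·25 = 76; r = 74 − 76 = -2
x=27: ŷ = -4 + 3.2·27 = 82.4; r = 85.4 − 82.4 = 3
Largest |r| is 3 at x = 27, residual 3.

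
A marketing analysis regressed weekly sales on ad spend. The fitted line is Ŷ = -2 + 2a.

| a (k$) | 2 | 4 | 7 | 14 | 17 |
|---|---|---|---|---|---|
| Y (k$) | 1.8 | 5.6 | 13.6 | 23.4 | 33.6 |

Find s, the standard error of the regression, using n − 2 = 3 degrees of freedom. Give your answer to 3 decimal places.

a=2: Ŷ = -2 + 2·2 = 2; r = 1.8 − 2 = -0.2
a=4: Ŷ = -2 + 2·4 = 6; r = 5.6 − 6 = -0.4
a=7: Ŷ = -2 + 2·7 = 12; r = 13.6 − 12 = 1.6
a=14: Ŷ = -2 + 2·14 = 26; r = 23.4 − 26 = -2.6
a=17: Ŷ = -2 + 2·17 = 32; r = 33.6 − 32 = 1.6
SSE = 0.04 + 0.16 + 2.56 + 6.76 + 2.56 = 12.08
s = √(12.08/3) = √4.02667 ≈ 2.007

s = 2.007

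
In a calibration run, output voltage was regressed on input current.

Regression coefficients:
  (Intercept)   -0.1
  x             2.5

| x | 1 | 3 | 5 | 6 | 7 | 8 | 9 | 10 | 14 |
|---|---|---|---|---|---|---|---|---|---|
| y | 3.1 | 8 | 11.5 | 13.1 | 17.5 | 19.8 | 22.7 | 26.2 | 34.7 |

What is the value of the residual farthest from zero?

r = -1.8

x=1: ŷ = -0.1 + 2.5·1 = 2.4; r = 3.1 − 2.4 = 0.7
x=3: ŷ = -0.1 + 2.5·3 = 7.4; r = 8 − 7.4 = 0.6
x=5: ŷ = -0.1 + 2.5·5 = 12.4; r = 11.5 − 12.4 = -0.9
x=6: ŷ = -0.1 + 2.5·6 = 14.9; r = 13.1 − 14.9 = -1.8
x=7: ŷ = -0.1 + 2.5·7 = 17.4; r = 17.5 − 17.4 = 0.1
x=8: ŷ = -0.1 + 2.5·8 = 19.9; r = 19.8 − 19.9 = -0.1
x=9: ŷ = -0.1 + 2.5·9 = 22.4; r = 22.7 − 22.4 = 0.3
x=10: ŷ = -0.1 + 2.5·10 = 24.9; r = 26.2 − 24.9 = 1.3
x=14: ŷ = -0.1 + 2.5·14 = 34.9; r = 34.7 − 34.9 = -0.2
Largest |r| is 1.8 at x = 6, residual -1.8.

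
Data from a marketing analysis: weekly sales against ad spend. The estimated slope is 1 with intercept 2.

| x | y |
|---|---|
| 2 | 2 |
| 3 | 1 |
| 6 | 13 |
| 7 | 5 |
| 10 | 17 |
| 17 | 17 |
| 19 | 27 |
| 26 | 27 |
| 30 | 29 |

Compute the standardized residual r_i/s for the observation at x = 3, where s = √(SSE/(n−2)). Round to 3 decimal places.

-0.907

x=2: ŷ = 2 + 2 = 4; r = 2 − 4 = -2
x=3: ŷ = 2 + 3 = 5; r = 1 − 5 = -4
x=6: ŷ = 2 + 6 = 8; r = 13 − 8 = 5
x=7: ŷ = 2 + 7 = 9; r = 5 − 9 = -4
x=10: ŷ = 2 + 10 = 12; r = 17 − 12 = 5
x=17: ŷ = 2 + 17 = 19; r = 17 − 19 = -2
x=19: ŷ = 2 + 19 = 21; r = 27 − 21 = 6
x=26: ŷ = 2 + 26 = 28; r = 27 − 28 = -1
x=30: ŷ = 2 + 30 = 32; r = 29 − 32 = -3
SSE = 4 + 16 + 25 + 16 + 25 + 4 + 36 + 1 + 9 = 136
s = √(136/7) = 4.40779
r/s = -4 / 4.40779 = -0.907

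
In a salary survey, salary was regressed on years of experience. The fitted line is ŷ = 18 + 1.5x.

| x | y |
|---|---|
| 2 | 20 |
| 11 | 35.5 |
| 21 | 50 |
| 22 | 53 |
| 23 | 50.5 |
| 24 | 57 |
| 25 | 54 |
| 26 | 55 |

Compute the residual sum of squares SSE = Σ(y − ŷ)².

SSE = 25.5

x=2: ŷ = 18 + 1.5·2 = 21; e = 20 − 21 = -1
x=11: ŷ = 18 + 1.5·11 = 34.5; e = 35.5 − 34.5 = 1
x=21: ŷ = 18 + 1.5·21 = 49.5; e = 50 − 49.5 = 0.5
x=22: ŷ = 18 + 1.5·22 = 51; e = 53 − 51 = 2
x=23: ŷ = 18 + 1.5·23 = 52.5; e = 50.5 − 52.5 = -2
x=24: ŷ = 18 + 1.5·24 = 54; e = 57 − 54 = 3
x=25: ŷ = 18 + 1.5·25 = 55.5; e = 54 − 55.5 = -1.5
x=26: ŷ = 18 + 1.5·26 = 57; e = 55 − 57 = -2
SSE = 1 + 1 + 0.25 + 4 + 4 + 9 + 2.25 + 4 = 25.5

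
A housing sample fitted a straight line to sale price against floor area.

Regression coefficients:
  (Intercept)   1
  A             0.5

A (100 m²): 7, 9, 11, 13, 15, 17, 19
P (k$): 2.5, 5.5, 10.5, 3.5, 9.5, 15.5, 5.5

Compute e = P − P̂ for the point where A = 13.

P̂ = 1 + 0.5·13 = 7.5
e = 3.5 − 7.5 = -4

e = -4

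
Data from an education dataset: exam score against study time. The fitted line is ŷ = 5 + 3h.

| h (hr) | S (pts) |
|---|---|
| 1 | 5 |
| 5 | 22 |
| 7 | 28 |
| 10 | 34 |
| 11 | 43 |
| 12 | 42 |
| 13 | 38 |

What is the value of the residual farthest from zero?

e = -6

h=1: ŷ = 5 + 3·1 = 8; e = 5 − 8 = -3
h=5: ŷ = 5 + 3·5 = 20; e = 22 − 20 = 2
h=7: ŷ = 5 + 3·7 = 26; e = 28 − 26 = 2
h=10: ŷ = 5 + 3·10 = 35; e = 34 − 35 = -1
h=11: ŷ = 5 + 3·11 = 38; e = 43 − 38 = 5
h=12: ŷ = 5 + 3·12 = 41; e = 42 − 41 = 1
h=13: ŷ = 5 + 3·13 = 44; e = 38 − 44 = -6
Largest |e| is 6 at h = 13, residual -6.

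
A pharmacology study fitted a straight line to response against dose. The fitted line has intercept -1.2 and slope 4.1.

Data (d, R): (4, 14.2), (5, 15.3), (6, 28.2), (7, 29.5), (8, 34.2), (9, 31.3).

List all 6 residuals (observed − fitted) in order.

d=4: ŷ = -1.2 + 4.1·4 = 15.2; e = 14.2 − 15.2 = -1
d=5: ŷ = -1.2 + 4.1·5 = 19.3; e = 15.3 − 19.3 = -4
d=6: ŷ = -1.2 + 4.1·6 = 23.4; e = 28.2 − 23.4 = 4.8
d=7: ŷ = -1.2 + 4.1·7 = 27.5; e = 29.5 − 27.5 = 2
d=8: ŷ = -1.2 + 4.1·8 = 31.6; e = 34.2 − 31.6 = 2.6
d=9: ŷ = -1.2 + 4.1·9 = 35.7; e = 31.3 − 35.7 = -4.4

-1, -4, 4.8, 2, 2.6, -4.4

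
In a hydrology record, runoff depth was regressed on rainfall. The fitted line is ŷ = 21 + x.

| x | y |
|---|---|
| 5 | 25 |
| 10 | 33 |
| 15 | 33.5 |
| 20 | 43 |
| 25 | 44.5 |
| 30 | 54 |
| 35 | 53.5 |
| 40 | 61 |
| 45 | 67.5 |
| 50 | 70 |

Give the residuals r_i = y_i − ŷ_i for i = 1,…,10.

x=5: ŷ = 21 + 5 = 26; r = 25 − 26 = -1
x=10: ŷ = 21 + 10 = 31; r = 33 − 31 = 2
x=15: ŷ = 21 + 15 = 36; r = 33.5 − 36 = -2.5
x=20: ŷ = 21 + 20 = 41; r = 43 − 41 = 2
x=25: ŷ = 21 + 25 = 46; r = 44.5 − 46 = -1.5
x=30: ŷ = 21 + 30 = 51; r = 54 − 51 = 3
x=35: ŷ = 21 + 35 = 56; r = 53.5 − 56 = -2.5
x=40: ŷ = 21 + 40 = 61; r = 61 − 61 = 0
x=45: ŷ = 21 + 45 = 66; r = 67.5 − 66 = 1.5
x=50: ŷ = 21 + 50 = 71; r = 70 − 71 = -1

-1, 2, -2.5, 2, -1.5, 3, -2.5, 0, 1.5, -1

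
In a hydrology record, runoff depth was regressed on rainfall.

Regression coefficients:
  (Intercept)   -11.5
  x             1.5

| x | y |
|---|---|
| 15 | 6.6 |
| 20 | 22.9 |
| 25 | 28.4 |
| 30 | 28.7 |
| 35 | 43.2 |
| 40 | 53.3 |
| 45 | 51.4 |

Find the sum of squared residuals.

SSE = 116.56

x=15: ŷ = -11.5 + 1.5·15 = 11; r = 6.6 − 11 = -4.4
x=20: ŷ = -11.5 + 1.5·20 = 18.5; r = 22.9 − 18.5 = 4.4
x=25: ŷ = -11.5 + 1.5·25 = 26; r = 28.4 − 26 = 2.4
x=30: ŷ = -11.5 + 1.5·30 = 33.5; r = 28.7 − 33.5 = -4.8
x=35: ŷ = -11.5 + 1.5·35 = 41; r = 43.2 − 41 = 2.2
x=40: ŷ = -11.5 + 1.5·40 = 48.5; r = 53.3 − 48.5 = 4.8
x=45: ŷ = -11.5 + 1.5·45 = 56; r = 51.4 − 56 = -4.6
SSE = 19.36 + 19.36 + 5.76 + 23.04 + 4.84 + 23.04 + 21.16 = 116.56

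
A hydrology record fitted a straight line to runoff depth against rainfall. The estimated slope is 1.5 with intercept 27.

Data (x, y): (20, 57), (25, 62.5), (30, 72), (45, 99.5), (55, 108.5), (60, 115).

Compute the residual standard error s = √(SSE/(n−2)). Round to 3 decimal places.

s = 2.915

x=20: ŷ = 27 + 1.5·20 = 57; e = 57 − 57 = 0
x=25: ŷ = 27 + 1.5·25 = 64.5; e = 62.5 − 64.5 = -2
x=30: ŷ = 27 + 1.5·30 = 72; e = 72 − 72 = 0
x=45: ŷ = 27 + 1.5·45 = 94.5; e = 99.5 − 94.5 = 5
x=55: ŷ = 27 + 1.5·55 = 109.5; e = 108.5 − 109.5 = -1
x=60: ŷ = 27 + 1.5·60 = 117; e = 115 − 117 = -2
SSE = 0 + 4 + 0 + 25 + 1 + 4 = 34
s = √(34/4) = √8.5 ≈ 2.915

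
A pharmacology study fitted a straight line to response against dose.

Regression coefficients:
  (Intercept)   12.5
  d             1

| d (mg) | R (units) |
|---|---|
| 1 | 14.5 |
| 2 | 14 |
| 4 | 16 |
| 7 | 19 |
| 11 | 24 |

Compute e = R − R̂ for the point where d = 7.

R̂ = 12.5 + 7 = 19.5
e = 19 − 19.5 = -0.5

e = -0.5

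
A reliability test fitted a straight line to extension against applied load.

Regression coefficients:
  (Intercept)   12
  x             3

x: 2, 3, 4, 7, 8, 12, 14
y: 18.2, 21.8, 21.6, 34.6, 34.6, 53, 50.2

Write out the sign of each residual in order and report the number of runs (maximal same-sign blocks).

6 runs

x=2: ŷ = 12 + 3·2 = 18; e = 18.2 − 18 = 0.2
x=3: ŷ = 12 + 3·3 = 21; e = 21.8 − 21 = 0.8
x=4: ŷ = 12 + 3·4 = 24; e = 21.6 − 24 = -2.4
x=7: ŷ = 12 + 3·7 = 33; e = 34.6 − 33 = 1.6
x=8: ŷ = 12 + 3·8 = 36; e = 34.6 − 36 = -1.4
x=12: ŷ = 12 + 3·12 = 48; e = 53 − 48 = 5
x=14: ŷ = 12 + 3·14 = 54; e = 50.2 − 54 = -3.8
Signs: + + − + − + −
Runs: +×2, −×1, +×1, −×1, +×1, −×1 → 6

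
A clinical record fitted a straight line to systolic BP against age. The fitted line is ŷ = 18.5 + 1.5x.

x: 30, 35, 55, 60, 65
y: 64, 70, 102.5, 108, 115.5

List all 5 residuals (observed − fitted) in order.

0.5, -1, 1.5, -0.5, -0.5

x=30: ŷ = 18.5 + 1.5·30 = 63.5; e = 64 − 63.5 = 0.5
x=35: ŷ = 18.5 + 1.5·35 = 71; e = 70 − 71 = -1
x=55: ŷ = 18.5 + 1.5·55 = 101; e = 102.5 − 101 = 1.5
x=60: ŷ = 18.5 + 1.5·60 = 108.5; e = 108 − 108.5 = -0.5
x=65: ŷ = 18.5 + 1.5·65 = 116; e = 115.5 − 116 = -0.5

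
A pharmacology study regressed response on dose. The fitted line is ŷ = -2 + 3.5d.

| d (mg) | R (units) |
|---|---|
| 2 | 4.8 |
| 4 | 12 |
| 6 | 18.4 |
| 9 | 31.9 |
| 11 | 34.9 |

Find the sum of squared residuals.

SSE = 8.72

d=2: ŷ = -2 + 3.5·2 = 5; e = 4.8 − 5 = -0.2
d=4: ŷ = -2 + 3.5·4 = 12; e = 12 − 12 = 0
d=6: ŷ = -2 + 3.5·6 = 19; e = 18.4 − 19 = -0.6
d=9: ŷ = -2 + 3.5·9 = 29.5; e = 31.9 − 29.5 = 2.4
d=11: ŷ = -2 + 3.5·11 = 36.5; e = 34.9 − 36.5 = -1.6
SSE = 0.04 + 0 + 0.36 + 5.76 + 2.56 = 8.72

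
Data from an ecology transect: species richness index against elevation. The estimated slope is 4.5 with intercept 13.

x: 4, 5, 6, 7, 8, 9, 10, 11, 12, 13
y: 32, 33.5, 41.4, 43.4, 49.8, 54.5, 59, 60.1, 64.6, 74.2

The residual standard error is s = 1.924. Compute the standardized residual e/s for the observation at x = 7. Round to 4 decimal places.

ŷ = 13 + 4.5·7 = 44.5
e = 43.4 − 44.5 = -1.1
e/s = -1.1 / 1.924 = -0.5717

-0.5717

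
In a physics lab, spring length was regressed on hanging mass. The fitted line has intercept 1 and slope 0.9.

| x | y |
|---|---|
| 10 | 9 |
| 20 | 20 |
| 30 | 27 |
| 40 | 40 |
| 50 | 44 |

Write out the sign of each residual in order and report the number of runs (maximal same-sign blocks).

5 runs

x=10: ŷ = 1 + 0.9·10 = 10; e = 9 − 10 = -1
x=20: ŷ = 1 + 0.9·20 = 19; e = 20 − 19 = 1
x=30: ŷ = 1 + 0.9·30 = 28; e = 27 − 28 = -1
x=40: ŷ = 1 + 0.9·40 = 37; e = 40 − 37 = 3
x=50: ŷ = 1 + 0.9·50 = 46; e = 44 − 46 = -2
Signs: − + − + −
Runs: −×1, +×1, −×1, +×1, −×1 → 5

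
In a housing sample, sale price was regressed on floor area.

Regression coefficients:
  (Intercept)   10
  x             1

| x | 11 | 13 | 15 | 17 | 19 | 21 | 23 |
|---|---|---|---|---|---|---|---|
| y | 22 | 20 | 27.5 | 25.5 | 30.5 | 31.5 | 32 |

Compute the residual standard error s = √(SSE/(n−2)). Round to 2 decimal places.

x=11: ŷ = 10 + 11 = 21; e = 22 − 21 = 1
x=13: ŷ = 10 + 13 = 23; e = 20 − 23 = -3
x=15: ŷ = 10 + 15 = 25; e = 27.5 − 25 = 2.5
x=17: ŷ = 10 + 17 = 27; e = 25.5 − 27 = -1.5
x=19: ŷ = 10 + 19 = 29; e = 30.5 − 29 = 1.5
x=21: ŷ = 10 + 21 = 31; e = 31.5 − 31 = 0.5
x=23: ŷ = 10 + 23 = 33; e = 32 − 33 = -1
SSE = 1 + 9 + 6.25 + 2.25 + 2.25 + 0.25 + 1 = 22
s = √(22/5) = √4.4 ≈ 2.10

s = 2.10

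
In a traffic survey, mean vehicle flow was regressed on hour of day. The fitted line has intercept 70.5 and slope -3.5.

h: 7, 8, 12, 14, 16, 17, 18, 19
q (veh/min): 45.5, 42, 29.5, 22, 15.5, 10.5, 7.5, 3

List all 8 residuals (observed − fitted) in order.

-0.5, -0.5, 1, 0.5, 1, -0.5, 0, -1

h=7: ŷ = 70.5 − 3.5·7 = 46; r = 45.5 − 46 = -0.5
h=8: ŷ = 70.5 − 3.5·8 = 42.5; r = 42 − 42.5 = -0.5
h=12: ŷ = 70.5 − 3.5·12 = 28.5; r = 29.5 − 28.5 = 1
h=14: ŷ = 70.5 − 3.5·14 = 21.5; r = 22 − 21.5 = 0.5
h=16: ŷ = 70.5 − 3.5·16 = 14.5; r = 15.5 − 14.5 = 1
h=17: ŷ = 70.5 − 3.5·17 = 11; r = 10.5 − 11 = -0.5
h=18: ŷ = 70.5 − 3.5·18 = 7.5; r = 7.5 − 7.5 = 0
h=19: ŷ = 70.5 − 3.5·19 = 4; r = 3 − 4 = -1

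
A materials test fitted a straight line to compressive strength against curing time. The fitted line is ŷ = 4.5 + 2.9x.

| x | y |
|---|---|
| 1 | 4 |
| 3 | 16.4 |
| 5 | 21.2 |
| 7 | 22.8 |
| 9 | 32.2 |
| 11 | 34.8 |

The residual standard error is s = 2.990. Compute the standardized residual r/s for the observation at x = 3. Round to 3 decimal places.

ŷ = 4.5 + 2.9·3 = 13.2
r = 16.4 − 13.2 = 3.2
r/s = 3.2 / 2.990 = 1.070

1.070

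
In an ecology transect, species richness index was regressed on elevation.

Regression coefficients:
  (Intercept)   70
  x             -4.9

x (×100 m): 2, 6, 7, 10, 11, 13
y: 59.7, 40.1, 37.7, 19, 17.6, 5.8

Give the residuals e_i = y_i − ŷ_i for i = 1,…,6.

-0.5, -0.5, 2, -2, 1.5, -0.5

x=2: ŷ = 70 − 4.9·2 = 60.2; e = 59.7 − 60.2 = -0.5
x=6: ŷ = 70 − 4.9·6 = 40.6; e = 40.1 − 40.6 = -0.5
x=7: ŷ = 70 − 4.9·7 = 35.7; e = 37.7 − 35.7 = 2
x=10: ŷ = 70 − 4.9·10 = 21; e = 19 − 21 = -2
x=11: ŷ = 70 − 4.9·11 = 16.1; e = 17.6 − 16.1 = 1.5
x=13: ŷ = 70 − 4.9·13 = 6.3; e = 5.8 − 6.3 = -0.5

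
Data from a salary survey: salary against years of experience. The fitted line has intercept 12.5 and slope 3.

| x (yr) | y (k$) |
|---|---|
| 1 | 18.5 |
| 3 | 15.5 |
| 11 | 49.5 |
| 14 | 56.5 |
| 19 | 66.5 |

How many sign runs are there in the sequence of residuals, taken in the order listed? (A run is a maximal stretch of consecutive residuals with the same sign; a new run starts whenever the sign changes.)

x=1: ŷ = 12.5 + 3·1 = 15.5; r = 18.5 − 15.5 = 3
x=3: ŷ = 12.5 + 3·3 = 21.5; r = 15.5 − 21.5 = -6
x=11: ŷ = 12.5 + 3·11 = 45.5; r = 49.5 − 45.5 = 4
x=14: ŷ = 12.5 + 3·14 = 54.5; r = 56.5 − 54.5 = 2
x=19: ŷ = 12.5 + 3·19 = 69.5; r = 66.5 − 69.5 = -3
Signs: + − + + −
Runs: +×1, −×1, +×2, −×1 → 4

4 runs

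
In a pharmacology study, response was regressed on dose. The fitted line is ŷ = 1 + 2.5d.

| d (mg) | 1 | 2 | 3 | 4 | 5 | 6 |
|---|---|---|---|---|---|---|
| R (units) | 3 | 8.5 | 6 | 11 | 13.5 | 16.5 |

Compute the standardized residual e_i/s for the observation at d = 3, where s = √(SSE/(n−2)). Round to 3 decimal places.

d=1: ŷ = 1 + 2.5·1 = 3.5; e = 3 − 3.5 = -0.5
d=2: ŷ = 1 + 2.5·2 = 6; e = 8.5 − 6 = 2.5
d=3: ŷ = 1 + 2.5·3 = 8.5; e = 6 − 8.5 = -2.5
d=4: ŷ = 1 + 2.5·4 = 11; e = 11 − 11 = 0
d=5: ŷ = 1 + 2.5·5 = 13.5; e = 13.5 − 13.5 = 0
d=6: ŷ = 1 + 2.5·6 = 16; e = 16.5 − 16 = 0.5
SSE = 0.25 + 6.25 + 6.25 + 0 + 0 + 0.25 = 13
s = √(13/4) = 1.80278
e/s = -2.5 / 1.80278 = -1.387

-1.387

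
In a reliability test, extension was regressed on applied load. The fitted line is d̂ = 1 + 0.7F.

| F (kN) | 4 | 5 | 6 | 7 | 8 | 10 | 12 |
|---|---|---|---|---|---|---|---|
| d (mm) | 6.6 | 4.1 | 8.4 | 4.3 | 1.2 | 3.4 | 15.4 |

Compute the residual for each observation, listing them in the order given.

2.8, -0.4, 3.2, -1.6, -5.4, -4.6, 6

F=4: d̂ = 1 + 0.7·4 = 3.8; r = 6.6 − 3.8 = 2.8
F=5: d̂ = 1 + 0.7·5 = 4.5; r = 4.1 − 4.5 = -0.4
F=6: d̂ = 1 + 0.7·6 = 5.2; r = 8.4 − 5.2 = 3.2
F=7: d̂ = 1 + 0.7·7 = 5.9; r = 4.3 − 5.9 = -1.6
F=8: d̂ = 1 + 0.7·8 = 6.6; r = 1.2 − 6.6 = -5.4
F=10: d̂ = 1 + 0.7·10 = 8; r = 3.4 − 8 = -4.6
F=12: d̂ = 1 + 0.7·12 = 9.4; r = 15.4 − 9.4 = 6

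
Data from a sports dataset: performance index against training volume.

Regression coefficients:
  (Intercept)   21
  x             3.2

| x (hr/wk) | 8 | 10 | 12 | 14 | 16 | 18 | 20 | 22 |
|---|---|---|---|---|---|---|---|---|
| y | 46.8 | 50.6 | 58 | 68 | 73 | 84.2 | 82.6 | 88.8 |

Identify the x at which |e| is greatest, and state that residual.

x = 18, e = 5.6

x=8: ŷ = 21 + 3.2·8 = 46.6; e = 46.8 − 46.6 = 0.2
x=10: ŷ = 21 + 3.2·10 = 53; e = 50.6 − 53 = -2.4
x=12: ŷ = 21 + 3.2·12 = 59.4; e = 58 − 59.4 = -1.4
x=14: ŷ = 21 + 3.2·14 = 65.8; e = 68 − 65.8 = 2.2
x=16: ŷ = 21 + 3.2·16 = 72.2; e = 73 − 72.2 = 0.8
x=18: ŷ = 21 + 3.2·18 = 78.6; e = 84.2 − 78.6 = 5.6
x=20: ŷ = 21 + 3.2·20 = 85; e = 82.6 − 85 = -2.4
x=22: ŷ = 21 + 3.2·22 = 91.4; e = 88.8 − 91.4 = -2.6
Largest |e| is 5.6 at x = 18, residual 5.6.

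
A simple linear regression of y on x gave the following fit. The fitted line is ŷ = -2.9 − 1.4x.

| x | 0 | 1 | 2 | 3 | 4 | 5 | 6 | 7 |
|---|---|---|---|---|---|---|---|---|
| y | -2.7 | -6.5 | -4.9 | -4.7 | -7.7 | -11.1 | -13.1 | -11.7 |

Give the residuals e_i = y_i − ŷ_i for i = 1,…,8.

x=0: ŷ = -2.9 − 1.4·0 = -2.9; e = -2.7 − (-2.9) = 0.2
x=1: ŷ = -2.9 − 1.4·1 = -4.3; e = -6.5 − (-4.3) = -2.2
x=2: ŷ = -2.9 − 1.4·2 = -5.7; e = -4.9 − (-5.7) = 0.8
x=3: ŷ = -2.9 − 1.4·3 = -7.1; e = -4.7 − (-7.1) = 2.4
x=4: ŷ = -2.9 − 1.4·4 = -8.5; e = -7.7 − (-8.5) = 0.8
x=5: ŷ = -2.9 − 1.4·5 = -9.9; e = -11.1 − (-9.9) = -1.2
x=6: ŷ = -2.9 − 1.4·6 = -11.3; e = -13.1 − (-11.3) = -1.8
x=7: ŷ = -2.9 − 1.4·7 = -12.7; e = -11.7 − (-12.7) = 1

0.2, -2.2, 0.8, 2.4, 0.8, -1.2, -1.8, 1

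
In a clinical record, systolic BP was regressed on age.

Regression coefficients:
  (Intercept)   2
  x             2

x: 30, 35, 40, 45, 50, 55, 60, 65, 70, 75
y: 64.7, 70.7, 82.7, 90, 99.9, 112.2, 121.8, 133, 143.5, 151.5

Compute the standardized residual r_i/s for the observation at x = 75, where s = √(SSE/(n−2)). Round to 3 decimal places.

x=30: ŷ = 2 + 2·30 = 62; r = 64.7 − 62 = 2.7
x=35: ŷ = 2 + 2·35 = 72; r = 70.7 − 72 = -1.3
x=40: ŷ = 2 + 2·40 = 82; r = 82.7 − 82 = 0.7
x=45: ŷ = 2 + 2·45 = 92; r = 90 − 92 = -2
x=50: ŷ = 2 + 2·50 = 102; r = 99.9 − 102 = -2.1
x=55: ŷ = 2 + 2·55 = 112; r = 112.2 − 112 = 0.2
x=60: ŷ = 2 + 2·60 = 122; r = 121.8 − 122 = -0.2
x=65: ŷ = 2 + 2·65 = 132; r = 133 − 132 = 1
x=70: ŷ = 2 + 2·70 = 142; r = 143.5 − 142 = 1.5
x=75: ŷ = 2 + 2·75 = 152; r = 151.5 − 152 = -0.5
SSE = 7.29 + 1.69 + 0.49 + 4 + 4.41 + 0.04 + 0.04 + 1 + 2.25 + 0.25 = 21.46
s = √(21.46/8) = 1.63783
r/s = -0.5 / 1.63783 = -0.305

-0.305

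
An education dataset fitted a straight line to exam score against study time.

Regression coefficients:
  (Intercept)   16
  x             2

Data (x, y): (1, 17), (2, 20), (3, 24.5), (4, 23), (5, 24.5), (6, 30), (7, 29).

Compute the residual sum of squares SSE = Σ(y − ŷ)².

x=1: ŷ = 16 + 2·1 = 18; e = 17 − 18 = -1
x=2: ŷ = 16 + 2·2 = 20; e = 20 − 20 = 0
x=3: ŷ = 16 + 2·3 = 22; e = 24.5 − 22 = 2.5
x=4: ŷ = 16 + 2·4 = 24; e = 23 − 24 = -1
x=5: ŷ = 16 + 2·5 = 26; e = 24.5 − 26 = -1.5
x=6: ŷ = 16 + 2·6 = 28; e = 30 − 28 = 2
x=7: ŷ = 16 + 2·7 = 30; e = 29 − 30 = -1
SSE = 1 + 0 + 6.25 + 1 + 2.25 + 4 + 1 = 15.5

SSE = 15.5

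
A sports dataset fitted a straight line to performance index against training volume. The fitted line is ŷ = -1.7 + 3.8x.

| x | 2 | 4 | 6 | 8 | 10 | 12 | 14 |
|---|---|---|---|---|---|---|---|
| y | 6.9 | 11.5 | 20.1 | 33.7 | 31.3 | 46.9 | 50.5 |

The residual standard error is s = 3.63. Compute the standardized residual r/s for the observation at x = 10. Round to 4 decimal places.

-1.3774

ŷ = -1.7 + 3.8·10 = 36.3
r = 31.3 − 36.3 = -5
r/s = -5 / 3.63 = -1.3774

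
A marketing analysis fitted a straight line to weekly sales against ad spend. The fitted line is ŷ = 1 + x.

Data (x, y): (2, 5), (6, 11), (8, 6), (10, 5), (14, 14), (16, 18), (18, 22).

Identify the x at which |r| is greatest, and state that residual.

x = 10, r = -6

x=2: ŷ = 1 + 2 = 3; r = 5 − 3 = 2
x=6: ŷ = 1 + 6 = 7; r = 11 − 7 = 4
x=8: ŷ = 1 + 8 = 9; r = 6 − 9 = -3
x=10: ŷ = 1 + 10 = 11; r = 5 − 11 = -6
x=14: ŷ = 1 + 14 = 15; r = 14 − 15 = -1
x=16: ŷ = 1 + 16 = 17; r = 18 − 17 = 1
x=18: ŷ = 1 + 18 = 19; r = 22 − 19 = 3
Largest |r| is 6 at x = 10, residual -6.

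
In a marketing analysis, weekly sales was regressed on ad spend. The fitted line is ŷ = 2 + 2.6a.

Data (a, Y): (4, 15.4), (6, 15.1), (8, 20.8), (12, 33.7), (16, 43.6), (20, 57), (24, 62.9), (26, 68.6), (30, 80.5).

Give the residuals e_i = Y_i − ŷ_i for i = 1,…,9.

3, -2.5, -2, 0.5, 0, 3, -1.5, -1, 0.5

a=4: ŷ = 2 + 2.6·4 = 12.4; e = 15.4 − 12.4 = 3
a=6: ŷ = 2 + 2.6·6 = 17.6; e = 15.1 − 17.6 = -2.5
a=8: ŷ = 2 + 2.6·8 = 22.8; e = 20.8 − 22.8 = -2
a=12: ŷ = 2 + 2.6·12 = 33.2; e = 33.7 − 33.2 = 0.5
a=16: ŷ = 2 + 2.6·16 = 43.6; e = 43.6 − 43.6 = 0
a=20: ŷ = 2 + 2.6·20 = 54; e = 57 − 54 = 3
a=24: ŷ = 2 + 2.6·24 = 64.4; e = 62.9 − 64.4 = -1.5
a=26: ŷ = 2 + 2.6·26 = 69.6; e = 68.6 − 69.6 = -1
a=30: ŷ = 2 + 2.6·30 = 80; e = 80.5 − 80 = 0.5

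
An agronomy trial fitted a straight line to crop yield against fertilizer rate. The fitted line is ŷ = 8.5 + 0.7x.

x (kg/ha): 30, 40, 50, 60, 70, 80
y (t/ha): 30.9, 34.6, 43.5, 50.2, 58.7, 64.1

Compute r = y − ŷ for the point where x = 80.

r = -0.4

ŷ = 8.5 + 0.7·80 = 64.5
r = 64.1 − 64.5 = -0.4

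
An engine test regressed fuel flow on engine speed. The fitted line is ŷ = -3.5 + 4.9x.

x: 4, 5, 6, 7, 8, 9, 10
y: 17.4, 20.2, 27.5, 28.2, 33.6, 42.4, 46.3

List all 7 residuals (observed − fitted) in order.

1.3, -0.8, 1.6, -2.6, -2.1, 1.8, 0.8

x=4: ŷ = -3.5 + 4.9·4 = 16.1; r = 17.4 − 16.1 = 1.3
x=5: ŷ = -3.5 + 4.9·5 = 21; r = 20.2 − 21 = -0.8
x=6: ŷ = -3.5 + 4.9·6 = 25.9; r = 27.5 − 25.9 = 1.6
x=7: ŷ = -3.5 + 4.9·7 = 30.8; r = 28.2 − 30.8 = -2.6
x=8: ŷ = -3.5 + 4.9·8 = 35.7; r = 33.6 − 35.7 = -2.1
x=9: ŷ = -3.5 + 4.9·9 = 40.6; r = 42.4 − 40.6 = 1.8
x=10: ŷ = -3.5 + 4.9·10 = 45.5; r = 46.3 − 45.5 = 0.8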